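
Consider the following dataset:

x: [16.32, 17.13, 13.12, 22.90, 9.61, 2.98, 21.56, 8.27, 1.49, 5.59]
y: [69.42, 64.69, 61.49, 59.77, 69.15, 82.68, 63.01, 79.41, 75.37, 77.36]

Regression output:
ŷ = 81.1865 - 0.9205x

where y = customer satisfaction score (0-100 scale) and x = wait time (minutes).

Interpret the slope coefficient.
An increase of one minute in wait time is associated with a 0.9205 points decrease in predicted satisfaction score.

The slope coefficient β₁ = -0.9205 represents the marginal effect of wait time on satisfaction score.

Interpretation:
- Wait time up by 1 minute → predicted satisfaction score decreases by 0.9205 points
- The effect is assumed constant over the observed range of x (linearity)

The intercept β₀ = 81.1865 is the predicted satisfaction score when wait time = 0; since the smallest observed x is 1.49, this is an extrapolation and mainly anchors the line.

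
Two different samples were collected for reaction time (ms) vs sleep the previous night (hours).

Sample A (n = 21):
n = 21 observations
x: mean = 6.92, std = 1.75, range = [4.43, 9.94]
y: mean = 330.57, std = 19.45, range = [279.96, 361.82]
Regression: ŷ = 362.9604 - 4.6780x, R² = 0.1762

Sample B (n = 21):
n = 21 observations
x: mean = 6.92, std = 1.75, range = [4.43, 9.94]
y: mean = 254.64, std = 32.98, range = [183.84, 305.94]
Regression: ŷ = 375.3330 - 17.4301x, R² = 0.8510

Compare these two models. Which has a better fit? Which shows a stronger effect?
Model B has the better fit (R² = 0.8510 vs 0.1762). Model B shows the stronger effect (|β₁| = 17.4301 vs 4.6780).

Model Comparison:

Fit — compare R²:
- Model A: R² = 0.1762 → 17.62% of variance in reaction time explained
- Model B: R² = 0.8510 → 85.10% of variance in reaction time explained
- 0.8510 > 0.1762 → Model B has the better fit

Effect size (slope magnitude):
- Model A: β₁ = -4.6780 → predicted reaction time falls 4.6780 ms per additional hour of sleep
- Model B: β₁ = -17.4301 → predicted reaction time falls 17.4301 ms per additional hour of sleep
- |-4.6780| < |-17.4301| → Model B shows the stronger marginal effect

Note: A better fit (higher R²) doesn't necessarily mean a more important relationship.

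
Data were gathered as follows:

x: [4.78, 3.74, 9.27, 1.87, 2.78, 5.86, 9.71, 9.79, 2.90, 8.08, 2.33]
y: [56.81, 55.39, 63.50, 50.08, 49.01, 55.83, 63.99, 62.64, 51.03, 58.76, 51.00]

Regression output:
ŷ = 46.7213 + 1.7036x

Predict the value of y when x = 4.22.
ŷ = 53.9105

To predict y for x = 4.22, substitute into the regression equation:

ŷ = 46.7213 + 1.7036 × 4.22
ŷ = 46.7213 + 7.1892
ŷ = 53.9105

This is the fitted mean response at that x — an individual observation would come with a wider prediction interval.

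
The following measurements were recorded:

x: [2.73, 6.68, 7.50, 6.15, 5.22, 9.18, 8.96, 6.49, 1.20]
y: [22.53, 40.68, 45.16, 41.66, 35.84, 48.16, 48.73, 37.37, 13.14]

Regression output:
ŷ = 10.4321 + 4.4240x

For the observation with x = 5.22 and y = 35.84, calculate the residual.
Residual = 2.3146

The residual is the difference between the actual value and the predicted value:

Residual = y - ŷ

Step 1: Calculate predicted value
ŷ = 10.4321 + 4.4240 × 5.22
ŷ = 33.5254

Step 2: Calculate residual
Residual = 35.84 - 33.5254
Residual = 2.3146

The residual is positive, so the observed y = 35.84 sits above the regression line (the line underestimates it by 2.3146).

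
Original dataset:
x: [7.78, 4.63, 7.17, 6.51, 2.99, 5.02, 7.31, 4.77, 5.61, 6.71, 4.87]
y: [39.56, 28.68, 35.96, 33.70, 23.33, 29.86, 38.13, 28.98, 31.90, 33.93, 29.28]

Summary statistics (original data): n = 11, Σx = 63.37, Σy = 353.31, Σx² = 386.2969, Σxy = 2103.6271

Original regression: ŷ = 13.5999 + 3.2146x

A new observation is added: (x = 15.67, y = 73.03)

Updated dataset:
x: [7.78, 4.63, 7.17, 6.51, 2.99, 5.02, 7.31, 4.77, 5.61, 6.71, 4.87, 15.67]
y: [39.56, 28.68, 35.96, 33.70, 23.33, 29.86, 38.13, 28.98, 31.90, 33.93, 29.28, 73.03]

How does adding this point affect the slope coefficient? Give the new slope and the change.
The slope changes from 3.2146 to 3.9542 (change of +0.7396, or +23.0%).

The new point has HIGH LEVERAGE: x = 15.67 is far from the original mean x̄ = 63.37/11 ≈ 5.76 (original range [2.99, 7.78]).

Step 1: Update the sums with the new point (n goes from 11 to 12)
Σx  = 63.37 + 15.67 = 79.04
Σy  = 353.31 + 73.03 = 426.34
Σx² = 386.2969 + 15.67² = 386.2969 + 245.5489 = 631.8458
Σxy = 2103.6271 + 15.67×73.03 = 2103.6271 + 1144.3801 = 3248.0072

Step 2: Recompute the slope with b₁ = (nΣxy − ΣxΣy) / (nΣx² − (Σx)²)
Numerator   = 12×3248.0072 − 79.04×426.34 = 38976.0864 − 33697.9136 = 5278.1728
Denominator = 12×631.8458 − 79.04² = 7582.1496 − 6247.3216 = 1334.8280
b₁(new) = 5278.1728 / 1334.8280 = 3.9542

(Same formula on the original sums: (11×2103.6271 − 63.37×353.31) / (11×386.2969 − 63.37²) = 750.6434 / 233.5090 = 3.2146, matching the given fit.)

Step 3: Change in slope
Δβ₁ = 3.9542 − 3.2146 = +0.7396
Relative change = +0.7396 / 3.2146 × 100% = +23.0%
→ the slope increases when the point is added.

Because the point sits above the extension of the original line at a high-leverage x, it tilts the fit up.
In practice: investigate whether it comes from the same population as the rest of the sample.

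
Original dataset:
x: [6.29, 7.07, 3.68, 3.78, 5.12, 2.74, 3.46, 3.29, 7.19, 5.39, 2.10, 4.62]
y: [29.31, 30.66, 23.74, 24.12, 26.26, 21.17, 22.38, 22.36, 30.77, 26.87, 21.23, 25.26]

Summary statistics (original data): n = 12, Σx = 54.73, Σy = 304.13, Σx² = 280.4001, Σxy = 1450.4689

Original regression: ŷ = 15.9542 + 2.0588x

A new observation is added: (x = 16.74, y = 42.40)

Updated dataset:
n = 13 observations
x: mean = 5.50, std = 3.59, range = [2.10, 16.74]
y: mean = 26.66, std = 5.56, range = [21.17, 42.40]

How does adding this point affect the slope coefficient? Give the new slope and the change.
The slope changes from 2.0588 to 1.5213 (change of -0.5375, or -26.1%).

x = 16.74 lies well outside the original x-range [2.10, 7.19] (x̄ ≈ 4.56), so this observation has high leverage and can move the slope substantially.

Step 1: Update the sums with the new point (n goes from 12 to 13)
Σx  = 54.73 + 16.74 = 71.47
Σy  = 304.13 + 42.40 = 346.53
Σx² = 280.4001 + 16.74² = 280.4001 + 280.2276 = 560.6277
Σxy = 1450.4689 + 16.74×42.40 = 1450.4689 + 709.7760 = 2160.2449

Step 2: Recompute the slope with b₁ = (nΣxy − ΣxΣy) / (nΣx² − (Σx)²)
Numerator   = 13×2160.2449 − 71.47×346.53 = 28083.1837 − 24766.4991 = 3316.6846
Denominator = 13×560.6277 − 71.47² = 7288.1601 − 5107.9609 = 2180.1992
b₁(new) = 3316.6846 / 2180.1992 = 1.5213

(Same formula on the original sums: (12×1450.4689 − 54.73×304.13) / (12×280.4001 − 54.73²) = 760.5919 / 369.4283 = 2.0588, matching the given fit.)

Step 3: Change in slope
Δβ₁ = 1.5213 − 2.0588 = -0.5375
Relative change = -0.5375 / 2.0588 × 100% = -26.1%
→ the slope decreases when the point is added.

Because the point sits below the extension of the original line at a high-leverage x, it tilts the fit down.
In practice: refit with and without it and report both if conclusions differ; check such a point for data-entry or measurement error.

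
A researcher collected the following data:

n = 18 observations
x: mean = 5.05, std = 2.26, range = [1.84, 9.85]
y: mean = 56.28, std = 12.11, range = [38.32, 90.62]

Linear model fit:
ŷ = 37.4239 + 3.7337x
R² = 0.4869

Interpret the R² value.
About 48.69% of the variability in y is accounted for by the regression on x (R² = 0.4869) — a moderate linear fit.

R² = 1 − SS_res/SS_tot compares the residual scatter to the total scatter of y about its mean.

Here R² = 0.4869:
- Explained: 48.69% of the variation in y
- Unexplained (residual): 100% − 48.69% = 51.31%
- Rule of thumb (below 0.3 weak; 0.3 to below 0.7 moderate; 0.7 and above strong) → moderate

Note: R² never decreases when predictors are added, so it should not be used alone to compare models of different size.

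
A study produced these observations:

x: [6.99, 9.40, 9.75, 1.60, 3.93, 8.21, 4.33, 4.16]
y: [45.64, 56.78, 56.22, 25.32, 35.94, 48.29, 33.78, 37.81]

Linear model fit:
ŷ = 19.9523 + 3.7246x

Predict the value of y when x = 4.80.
ŷ = 37.8304

Plug x = 4.80 into the fitted line:

ŷ = 19.9523 + 3.7246 × 4.80
ŷ = 19.9523 + 17.8781
ŷ = 37.8304

This is a point prediction; actual observations scatter around it by roughly the residual standard deviation.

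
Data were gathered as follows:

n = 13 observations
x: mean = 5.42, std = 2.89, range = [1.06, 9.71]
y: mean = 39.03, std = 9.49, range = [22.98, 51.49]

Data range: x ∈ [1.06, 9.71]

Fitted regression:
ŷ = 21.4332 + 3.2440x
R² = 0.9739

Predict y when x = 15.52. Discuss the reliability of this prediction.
ŷ = 71.7801, but this is extrapolation (above the data range [1.06, 9.71]) and may be unreliable.

Prediction calculation:
ŷ = 21.4332 + 3.2440 × 15.52
ŷ = 71.7801

Reliability:
- Data range: x ∈ [1.06, 9.71]
- Prediction point: x = 15.52 is 5.81 units above the observed range → this is EXTRAPOLATION, not interpolation

Why that matters here:
- The standard error of prediction grows with (x − x̄)², and x = 15.52 is far from x̄ = 5.42
- There are no observations near this x to validate the fitted line there

Report the number if required, but flag clearly that it is an extrapolation.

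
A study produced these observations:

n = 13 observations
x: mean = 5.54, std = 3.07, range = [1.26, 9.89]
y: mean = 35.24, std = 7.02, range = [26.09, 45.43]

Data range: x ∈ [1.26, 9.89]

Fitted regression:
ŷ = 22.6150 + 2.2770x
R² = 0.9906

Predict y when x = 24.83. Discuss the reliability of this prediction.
ŷ = 79.1529 (extrapolation — x = 24.83 lies outside [1.26, 9.89], so reliability is low).

Prediction calculation:
ŷ = 22.6150 + 2.2770 × 24.83
ŷ = 79.1529

Reliability:
- Data range: x ∈ [1.26, 9.89]
- Prediction point: x = 24.83 is 14.94 units above the observed range → this is EXTRAPOLATION, not interpolation

Why that matters here:
- There are no observations near this x to validate the fitted line there
- R² describes fit only over the sampled x values; it says nothing about behaviour beyond them
- The standard error of prediction grows with (x − x̄)², and x = 24.83 is far from x̄ = 5.54

A defensible statement: 'if the linear trend continued to x = 24.83, y would be about 79.1529' — the premise is untested.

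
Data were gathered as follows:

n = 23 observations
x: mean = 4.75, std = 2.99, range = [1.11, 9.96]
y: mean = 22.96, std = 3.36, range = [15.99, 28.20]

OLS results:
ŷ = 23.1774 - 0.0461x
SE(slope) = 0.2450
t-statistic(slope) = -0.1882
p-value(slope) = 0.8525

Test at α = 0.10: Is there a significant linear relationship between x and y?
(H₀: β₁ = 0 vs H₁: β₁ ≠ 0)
p-value = 0.8525 ≥ α = 0.10, so we fail to reject H₀. The relationship is not significant.

Hypothesis test for the slope coefficient:

H₀: β₁ = 0 (no linear relationship)
H₁: β₁ ≠ 0 (linear relationship exists)

Test statistic: t = β̂₁ / SE(β̂₁) = -0.0461 / 0.2450 = -0.1882

The p-value (0.8525) is the probability, under H₀, of a t-statistic at least as extreme as |t| = 0.1882 (two-sided, df = n − 2 = 21).

Decision rule: reject H₀ if p-value < α.
p-value = 0.8525 ≥ α = 0.10 → fail to reject H₀.

There is not sufficient evidence at the 10% significance level to conclude that a linear relationship exists between x and y.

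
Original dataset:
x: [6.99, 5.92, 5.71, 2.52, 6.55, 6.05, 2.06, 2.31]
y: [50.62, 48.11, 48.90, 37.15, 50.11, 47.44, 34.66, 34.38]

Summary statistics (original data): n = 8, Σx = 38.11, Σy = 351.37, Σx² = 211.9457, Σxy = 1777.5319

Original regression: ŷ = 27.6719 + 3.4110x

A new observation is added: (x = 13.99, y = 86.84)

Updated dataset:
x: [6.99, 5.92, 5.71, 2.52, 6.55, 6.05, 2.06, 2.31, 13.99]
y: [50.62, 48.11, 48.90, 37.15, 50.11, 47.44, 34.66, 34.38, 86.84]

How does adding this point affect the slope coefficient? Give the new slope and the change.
Adding the point moves β₁ from 3.4110 to 4.2962, i.e. it increases by 0.8852 (+26.0%).

The new point has HIGH LEVERAGE: x = 13.99 is far from the original mean x̄ = 38.11/8 ≈ 4.76 (original range [2.06, 6.99]).

Step 1: Update the sums with the new point (n goes from 8 to 9)
Σx  = 38.11 + 13.99 = 52.10
Σy  = 351.37 + 86.84 = 438.21
Σx² = 211.9457 + 13.99² = 211.9457 + 195.7201 = 407.6658
Σxy = 1777.5319 + 13.99×86.84 = 1777.5319 + 1214.8916 = 2992.4235

Step 2: Recompute the slope with b₁ = (nΣxy − ΣxΣy) / (nΣx² − (Σx)²)
Numerator   = 9×2992.4235 − 52.10×438.21 = 26931.8115 − 22830.7410 = 4101.0705
Denominator = 9×407.6658 − 52.10² = 3668.9922 − 2714.4100 = 954.5822
b₁(new) = 4101.0705 / 954.5822 = 4.2962

(Same formula on the original sums: (8×1777.5319 − 38.11×351.37) / (8×211.9457 − 38.11²) = 829.5445 / 243.1935 = 3.4110, matching the given fit.)

Step 3: Change in slope
Δβ₁ = 4.2962 − 3.4110 = +0.8852
Relative change = +0.8852 / 3.4110 × 100% = +26.0%
→ the slope increases when the point is added.

A high-leverage point only changes the slope if it is off the original line; here y = 86.84 is above the original trend, so the slope increases.
In practice: examine leverage (hᵢ) and Cook's distance rather than deleting it automatically; check such a point for data-entry or measurement error.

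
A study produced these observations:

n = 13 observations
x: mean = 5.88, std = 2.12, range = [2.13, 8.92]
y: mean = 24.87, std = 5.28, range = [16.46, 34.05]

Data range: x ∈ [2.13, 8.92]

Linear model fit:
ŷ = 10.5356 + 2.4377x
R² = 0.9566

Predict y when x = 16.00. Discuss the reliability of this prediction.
The equation gives ŷ = 49.5388; however x = 16.00 is 7.08 units above the observed range, so this extrapolated value should not be trusted.

Prediction calculation:
ŷ = 10.5356 + 2.4377 × 16.00
ŷ = 49.5388

Reliability:
- Data range: x ∈ [2.13, 8.92]
- Prediction point: x = 16.00 is 7.08 units above the observed range → this is EXTRAPOLATION, not interpolation

Why that matters here:
- The standard error of prediction grows with (x − x̄)², and x = 16.00 is far from x̄ = 5.88
- There are no observations near this x to validate the fitted line there
- R² describes fit only over the sampled x values; it says nothing about behaviour beyond them

The R² = 0.9566 only validates the fit within [2.13, 8.92]; treat ŷ = 49.5388 with caution.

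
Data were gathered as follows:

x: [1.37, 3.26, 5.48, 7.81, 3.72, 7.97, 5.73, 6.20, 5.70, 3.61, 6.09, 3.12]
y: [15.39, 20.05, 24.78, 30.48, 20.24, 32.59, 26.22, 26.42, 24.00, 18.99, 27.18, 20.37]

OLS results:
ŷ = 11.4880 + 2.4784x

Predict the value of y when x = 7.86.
ŷ = 30.9682

Plug x = 7.86 into the fitted line:

ŷ = 11.4880 + 2.4784 × 7.86
ŷ = 11.4880 + 19.4802
ŷ = 30.9682

This is the fitted mean response at that x — an individual observation would come with a wider prediction interval.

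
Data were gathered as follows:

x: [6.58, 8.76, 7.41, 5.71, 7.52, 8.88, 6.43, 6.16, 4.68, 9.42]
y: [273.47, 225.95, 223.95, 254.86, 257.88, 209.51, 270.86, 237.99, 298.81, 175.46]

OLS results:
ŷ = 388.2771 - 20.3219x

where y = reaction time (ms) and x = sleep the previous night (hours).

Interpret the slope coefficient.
An increase of one hour in sleep is associated with a 20.3219 ms decrease in predicted reaction time.

The slope coefficient β₁ = -20.3219 represents the marginal effect of sleep on reaction time.

Interpretation:
- Sleep up by 1 hour → predicted reaction time decreases by 20.3219 ms
- This is a linear approximation: the same per-unit change is assumed across the whole observed x range
- The slope describes association in these data, not necessarily a causal effect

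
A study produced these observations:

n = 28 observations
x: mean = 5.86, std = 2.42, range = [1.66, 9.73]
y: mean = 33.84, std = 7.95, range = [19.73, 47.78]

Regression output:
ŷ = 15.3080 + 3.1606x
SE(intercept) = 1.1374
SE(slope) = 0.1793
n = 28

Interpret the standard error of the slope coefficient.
SE(slope) = 0.1793 measures the uncertainty in the estimated slope. The coefficient is estimated precisely (SE/|β̂₁| = 5.7%).

SE(β̂₁) = s / √Sxx, where s is the residual standard deviation and Sxx = Σ(x − x̄)². It is the yardstick for how far β̂₁ = 3.1606 could plausibly be from the true slope.

Relative precision:
- SE / |β̂₁| = 0.1793 / 3.1606 = 5.7%
- Rule of thumb (under 20%: precise; 20% to under 50%: moderately precise; 50% or more: imprecise) → precise

Link to the t-test: t = β̂₁ / SE(β̂₁) = 3.1606 / 0.1793 = 17.6274, the statistic for H₀: β₁ = 0.

What drives SE(β̂₁): larger n (here n = 28) → smaller SE; more residual scatter → larger SE.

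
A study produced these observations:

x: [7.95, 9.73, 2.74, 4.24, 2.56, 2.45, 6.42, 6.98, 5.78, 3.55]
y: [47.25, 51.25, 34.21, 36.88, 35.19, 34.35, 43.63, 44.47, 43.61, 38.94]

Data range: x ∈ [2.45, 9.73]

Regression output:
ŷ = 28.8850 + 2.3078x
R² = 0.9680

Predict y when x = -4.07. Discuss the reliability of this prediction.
The equation gives ŷ = 19.4923; however x = -4.07 is 6.52 units below the observed range, so this extrapolated value should not be trusted.

Prediction calculation:
ŷ = 28.8850 + 2.3078 × (-4.07)
ŷ = 19.4923

Reliability:
- Data range: x ∈ [2.45, 9.73]
- Prediction point: x = -4.07 is 6.52 units below the observed range → this is EXTRAPOLATION, not interpolation

Why that matters here:
- The standard error of prediction grows with (x − x̄)², and x = -4.07 is far from x̄ = 5.24
- Real relationships often flatten, saturate, or turn nonlinear at extremes

Report the number if required, but flag clearly that it is an extrapolation.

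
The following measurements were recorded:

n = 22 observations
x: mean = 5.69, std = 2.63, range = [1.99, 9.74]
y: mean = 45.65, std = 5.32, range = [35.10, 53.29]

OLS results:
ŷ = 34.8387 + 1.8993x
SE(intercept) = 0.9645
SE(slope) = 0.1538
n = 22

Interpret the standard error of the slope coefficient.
SE(β̂₁) = 0.1538 is the estimated standard deviation of the slope estimate across repeated samples; relative to β̂₁ = 1.8993 that is 8.1%, a precise estimate.

What SE measures:
- The standard error quantifies the sampling variability of the coefficient estimate
- It is the estimated standard deviation of β̂₁ across hypothetical repeated samples of the same size
- Smaller SE → more precise estimate

Relative precision:
- SE / |β̂₁| = 0.1538 / 1.8993 = 8.1%
- Rule of thumb (under 20%: precise; 20% to under 50%: moderately precise; 50% or more: imprecise) → precise

Link to the t-test: t = β̂₁ / SE(β̂₁) = 1.8993 / 0.1538 = 12.3492, the statistic for H₀: β₁ = 0.

What drives SE(β̂₁): wider spread of x values → smaller SE; larger n (here n = 22) → smaller SE.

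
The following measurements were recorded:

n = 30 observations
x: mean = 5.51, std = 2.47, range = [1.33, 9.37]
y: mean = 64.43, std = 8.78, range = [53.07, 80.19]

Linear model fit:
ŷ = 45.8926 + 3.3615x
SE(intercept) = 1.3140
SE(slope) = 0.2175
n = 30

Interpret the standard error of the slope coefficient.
The slope 3.3615 is pinned down to within about ±0.2175 (one SE) by these data — relative uncertainty 6.5%, i.e. precise.

SE(β̂₁) = s / √Sxx, where s is the residual standard deviation and Sxx = Σ(x − x̄)². It is the yardstick for how far β̂₁ = 3.3615 could plausibly be from the true slope.

Relative precision:
- SE / |β̂₁| = 0.2175 / 3.3615 = 6.5%
- Rule of thumb (under 20%: precise; 20% to under 50%: moderately precise; 50% or more: imprecise) → precise

Link to interval estimation: a confidence interval for β₁ is β̂₁ ± t* × 0.2175, so SE sets the half-width per unit of t*.

What drives SE(β̂₁): more residual scatter → larger SE; larger n (here n = 30) → smaller SE; wider spread of x values → smaller SE.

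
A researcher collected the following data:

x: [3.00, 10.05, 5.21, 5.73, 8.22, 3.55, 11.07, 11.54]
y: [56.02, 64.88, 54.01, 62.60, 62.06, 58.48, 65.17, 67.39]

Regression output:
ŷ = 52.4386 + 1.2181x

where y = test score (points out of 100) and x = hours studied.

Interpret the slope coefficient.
On average, test score is about 1.2181 points higher for every extra hour of study time.

The slope coefficient β₁ = 1.2181 represents the marginal effect of study time on test score.

Interpretation:
- Study time up by 1 hour → predicted test score increases by 1.2181 points
- This is a linear approximation: the same per-unit change is assumed across the whole observed x range

The intercept β₀ = 52.4386 is the predicted test score when study time = 0; since the smallest observed x is 3.00, this is an extrapolation and mainly anchors the line.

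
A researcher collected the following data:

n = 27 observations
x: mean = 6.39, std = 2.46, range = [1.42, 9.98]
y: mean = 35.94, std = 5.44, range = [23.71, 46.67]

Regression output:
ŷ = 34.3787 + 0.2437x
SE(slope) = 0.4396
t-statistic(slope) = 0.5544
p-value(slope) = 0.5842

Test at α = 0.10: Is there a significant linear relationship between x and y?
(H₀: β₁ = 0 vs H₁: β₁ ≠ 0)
Fail to reject H₀: p-value = 0.5842 ≥ α = 0.10. The linear relationship is not significant at the 10% level.

Hypothesis test for the slope coefficient:

H₀: β₁ = 0 (no linear relationship)
H₁: β₁ ≠ 0 (linear relationship exists)

Test statistic: t = β̂₁ / SE(β̂₁) = 0.2437 / 0.4396 = 0.5544

The p-value (0.5842) is the probability, under H₀, of a t-statistic at least as extreme as |t| = 0.5544 (two-sided, df = n − 2 = 25).

Decision rule: reject H₀ if p-value < α.
p-value = 0.5842 ≥ α = 0.10 → fail to reject H₀.

There is not sufficient evidence at the 10% significance level to conclude that a linear relationship exists between x and y.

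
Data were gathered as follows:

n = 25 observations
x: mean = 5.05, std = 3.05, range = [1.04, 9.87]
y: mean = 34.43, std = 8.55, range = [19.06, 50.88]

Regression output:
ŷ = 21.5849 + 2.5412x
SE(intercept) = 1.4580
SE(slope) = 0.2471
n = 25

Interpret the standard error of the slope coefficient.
The slope 2.5412 is pinned down to within about ±0.2471 (one SE) by these data — relative uncertainty 9.7%, i.e. precise.

What SE measures:
- The standard error quantifies the sampling variability of the coefficient estimate
- It is the estimated standard deviation of β̂₁ across hypothetical repeated samples of the same size
- Smaller SE → more precise estimate

Relative precision:
- SE / |β̂₁| = 0.2471 / 2.5412 = 9.7%
- Rule of thumb (under 20%: precise; 20% to under 50%: moderately precise; 50% or more: imprecise) → precise

Link to the t-test: t = β̂₁ / SE(β̂₁) = 2.5412 / 0.2471 = 10.2841, the statistic for H₀: β₁ = 0.

What drives SE(β̂₁): wider spread of x values → smaller SE; larger n (here n = 25) → smaller SE; more residual scatter → larger SE.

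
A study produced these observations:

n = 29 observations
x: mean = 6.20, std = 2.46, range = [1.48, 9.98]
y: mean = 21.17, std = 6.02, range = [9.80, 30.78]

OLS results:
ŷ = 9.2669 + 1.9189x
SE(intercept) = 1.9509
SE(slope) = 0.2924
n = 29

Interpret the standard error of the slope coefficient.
SE(β̂₁) = 0.2924 is the estimated standard deviation of the slope estimate across repeated samples; relative to β̂₁ = 1.9189 that is 15.2%, a precise estimate.

What SE measures:
- The standard error quantifies the sampling variability of the coefficient estimate
- It is the estimated standard deviation of β̂₁ across hypothetical repeated samples of the same size
- Smaller SE → more precise estimate

Relative precision:
- SE / |β̂₁| = 0.2924 / 1.9189 = 15.2%
- Rule of thumb (under 20%: precise; 20% to under 50%: moderately precise; 50% or more: imprecise) → precise

Link to interval estimation: a confidence interval for β₁ is β̂₁ ± t* × 0.2924, so SE sets the half-width per unit of t*.

What drives SE(β̂₁): larger n (here n = 29) → smaller SE; wider spread of x values → smaller SE.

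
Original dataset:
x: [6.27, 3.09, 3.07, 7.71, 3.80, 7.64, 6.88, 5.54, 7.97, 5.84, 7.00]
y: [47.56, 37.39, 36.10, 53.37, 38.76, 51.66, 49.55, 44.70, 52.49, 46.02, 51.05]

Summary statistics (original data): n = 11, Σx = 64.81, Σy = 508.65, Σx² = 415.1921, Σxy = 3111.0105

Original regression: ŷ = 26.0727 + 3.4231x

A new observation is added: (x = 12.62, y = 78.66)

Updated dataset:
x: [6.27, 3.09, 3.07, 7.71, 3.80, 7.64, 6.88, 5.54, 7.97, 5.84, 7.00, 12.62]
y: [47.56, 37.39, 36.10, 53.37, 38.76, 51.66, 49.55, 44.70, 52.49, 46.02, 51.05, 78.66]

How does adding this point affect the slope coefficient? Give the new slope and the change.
The slope changes from 3.4231 to 4.1967 (change of +0.7736, or +22.6%).

The new point has HIGH LEVERAGE: x = 12.62 is far from the original mean x̄ = 64.81/11 ≈ 5.89 (original range [3.07, 7.97]).

Step 1: Update the sums with the new point (n goes from 11 to 12)
Σx  = 64.81 + 12.62 = 77.43
Σy  = 508.65 + 78.66 = 587.31
Σx² = 415.1921 + 12.62² = 415.1921 + 159.2644 = 574.4565
Σxy = 3111.0105 + 12.62×78.66 = 3111.0105 + 992.6892 = 4103.6997

Step 2: Recompute the slope with b₁ = (nΣxy − ΣxΣy) / (nΣx² − (Σx)²)
Numerator   = 12×4103.6997 − 77.43×587.31 = 49244.3964 − 45475.4133 = 3768.9831
Denominator = 12×574.4565 − 77.43² = 6893.4780 − 5995.4049 = 898.0731
b₁(new) = 3768.9831 / 898.0731 = 4.1967

(Same formula on the original sums: (11×3111.0105 − 64.81×508.65) / (11×415.1921 − 64.81²) = 1255.5090 / 366.7770 = 3.4231, matching the given fit.)

Step 3: Change in slope
Δβ₁ = 4.1967 − 3.4231 = +0.7736
Relative change = +0.7736 / 3.4231 × 100% = +22.6%
→ the slope increases when the point is added.

A high-leverage point only changes the slope if it is off the original line; here y = 78.66 is above the original trend, so the slope increases.
In practice: check such a point for data-entry or measurement error; investigate whether it comes from the same population as the rest of the sample.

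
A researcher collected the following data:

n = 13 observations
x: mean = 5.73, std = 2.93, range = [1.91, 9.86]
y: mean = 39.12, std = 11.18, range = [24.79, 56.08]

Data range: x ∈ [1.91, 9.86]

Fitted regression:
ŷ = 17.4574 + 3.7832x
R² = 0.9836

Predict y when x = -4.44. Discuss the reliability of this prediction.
ŷ = 0.6600, but this is extrapolation (below the data range [1.91, 9.86]) and may be unreliable.

Prediction calculation:
ŷ = 17.4574 + 3.7832 × (-4.44)
ŷ = 0.6600

Reliability:
- Data range: x ∈ [1.91, 9.86]
- Prediction point: x = -4.44 is 6.35 units below the observed range → this is EXTRAPOLATION, not interpolation

Why that matters here:
- There are no observations near this x to validate the fitted line there
- R² describes fit only over the sampled x values; it says nothing about behaviour beyond them

A defensible statement: 'if the linear trend continued to x = -4.44, y would be about 0.6600' — the premise is untested.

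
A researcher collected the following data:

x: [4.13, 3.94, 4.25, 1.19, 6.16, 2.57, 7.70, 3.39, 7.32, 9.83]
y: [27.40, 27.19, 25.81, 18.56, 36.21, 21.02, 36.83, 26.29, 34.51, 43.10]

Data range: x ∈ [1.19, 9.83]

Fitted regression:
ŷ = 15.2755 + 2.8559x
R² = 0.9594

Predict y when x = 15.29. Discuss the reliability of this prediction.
ŷ = 58.9422 (extrapolation — x = 15.29 lies outside [1.19, 9.83], so reliability is low).

Prediction calculation:
ŷ = 15.2755 + 2.8559 × 15.29
ŷ = 58.9422

Reliability:
- Data range: x ∈ [1.19, 9.83]
- Prediction point: x = 15.29 is 5.46 units above the observed range → this is EXTRAPOLATION, not interpolation

Why that matters here:
- There are no observations near this x to validate the fitted line there
- The standard error of prediction grows with (x − x̄)², and x = 15.29 is far from x̄ = 5.05
- R² describes fit only over the sampled x values; it says nothing about behaviour beyond them

Report the number if required, but flag clearly that it is an extrapolation.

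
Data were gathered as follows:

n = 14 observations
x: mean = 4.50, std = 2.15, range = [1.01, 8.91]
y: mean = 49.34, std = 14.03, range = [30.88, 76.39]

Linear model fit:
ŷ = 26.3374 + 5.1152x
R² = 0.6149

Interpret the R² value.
R² = 0.6149 means 61.49% of the variation in y is explained by the linear relationship with x. This indicates a moderate fit.

R² (coefficient of determination) measures the proportion of variance in y explained by the regression model.

Here R² = 0.6149:
- Explained: 61.49% of the variation in y
- Unexplained (residual): 100% − 61.49% = 38.51%
- Rule of thumb (below 0.3 weak; 0.3 to below 0.7 moderate; 0.7 and above strong) → moderate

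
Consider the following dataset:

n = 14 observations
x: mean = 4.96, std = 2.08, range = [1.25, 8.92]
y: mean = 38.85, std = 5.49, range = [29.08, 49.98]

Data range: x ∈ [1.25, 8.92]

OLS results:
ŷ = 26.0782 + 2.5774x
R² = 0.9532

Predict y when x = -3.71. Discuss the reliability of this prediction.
ŷ = 16.5160, but this is extrapolation (below the data range [1.25, 8.92]) and may be unreliable.

Prediction calculation:
ŷ = 26.0782 + 2.5774 × (-3.71)
ŷ = 16.5160

Reliability:
- Data range: x ∈ [1.25, 8.92]
- Prediction point: x = -3.71 is 4.96 units below the observed range → this is EXTRAPOLATION, not interpolation

Why that matters here:
- The linear relationship may not hold outside the observed range
- Real relationships often flatten, saturate, or turn nonlinear at extremes
- There are no observations near this x to validate the fitted line there

The R² = 0.9532 only validates the fit within [1.25, 8.92]; treat ŷ = 16.5160 with caution.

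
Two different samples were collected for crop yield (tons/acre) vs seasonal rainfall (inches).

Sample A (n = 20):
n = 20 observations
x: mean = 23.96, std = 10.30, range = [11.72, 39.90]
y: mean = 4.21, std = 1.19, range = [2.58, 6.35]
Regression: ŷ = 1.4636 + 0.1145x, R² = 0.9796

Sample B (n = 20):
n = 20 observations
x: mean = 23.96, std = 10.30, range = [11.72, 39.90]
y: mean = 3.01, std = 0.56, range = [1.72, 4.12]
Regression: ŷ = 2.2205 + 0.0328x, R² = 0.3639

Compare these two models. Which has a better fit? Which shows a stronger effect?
Model A has the better fit (R² = 0.9796 vs 0.3639). Model A shows the stronger effect (|β₁| = 0.1145 vs 0.0328).

Model Comparison:

Which explains more variance? (R²)
- Model A: R² = 0.9796 → 97.96% of variance in crop yield explained
- Model B: R² = 0.3639 → 36.39% of variance in crop yield explained
- 0.9796 > 0.3639 → Model A has the better fit

Strength of effect — compare |β₁|:
- Model A: β₁ = 0.1145 → predicted crop yield rises 0.1145 tons/acre per additional inch of rainfall
- Model B: β₁ = 0.0328 → predicted crop yield rises 0.0328 tons/acre per additional inch of rainfall
- |0.1145| > |0.0328| → Model A shows the stronger marginal effect

Notes:
- A steeper slope doesn't make a better model if the scatter around the line is large.
- A better fit (higher R²) doesn't necessarily mean a more important relationship.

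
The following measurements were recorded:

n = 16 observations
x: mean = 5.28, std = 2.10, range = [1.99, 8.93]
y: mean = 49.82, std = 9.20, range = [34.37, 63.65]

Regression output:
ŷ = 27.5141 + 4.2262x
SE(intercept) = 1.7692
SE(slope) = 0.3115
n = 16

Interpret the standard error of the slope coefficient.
SE(slope) = 0.3115 measures the uncertainty in the estimated slope. The coefficient is estimated precisely (SE/|β̂₁| = 7.4%).

SE(β̂₁) = 0.3115 says: if we drew many samples of n = 16 from the same population and refit each time, the fitted slopes would scatter with a standard deviation of roughly 0.3115 around the true β₁.

Relative precision:
- SE / |β̂₁| = 0.3115 / 4.2262 = 7.4%
- Rule of thumb (under 20%: precise; 20% to under 50%: moderately precise; 50% or more: imprecise) → precise

Link to interval estimation: a confidence interval for β₁ is β̂₁ ± t* × 0.3115, so SE sets the half-width per unit of t*.

What drives SE(β̂₁): wider spread of x values → smaller SE.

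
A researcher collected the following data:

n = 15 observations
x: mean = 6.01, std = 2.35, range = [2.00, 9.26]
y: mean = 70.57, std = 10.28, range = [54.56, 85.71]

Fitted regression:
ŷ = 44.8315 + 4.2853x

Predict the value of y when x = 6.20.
ŷ = 71.4004

To predict y for x = 6.20, substitute into the regression equation:

ŷ = 44.8315 + 4.2853 × 6.20
ŷ = 44.8315 + 26.5689
ŷ = 71.4004

This is the fitted mean response at that x — an individual observation would come with a wider prediction interval.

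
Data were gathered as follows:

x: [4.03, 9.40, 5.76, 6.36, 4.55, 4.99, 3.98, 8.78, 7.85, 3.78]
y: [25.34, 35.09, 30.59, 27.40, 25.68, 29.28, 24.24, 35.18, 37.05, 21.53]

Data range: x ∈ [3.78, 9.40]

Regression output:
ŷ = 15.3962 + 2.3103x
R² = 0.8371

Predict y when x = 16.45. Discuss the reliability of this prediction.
ŷ = 53.4006 (extrapolation — x = 16.45 lies outside [3.78, 9.40], so reliability is low).

Prediction calculation:
ŷ = 15.3962 + 2.3103 × 16.45
ŷ = 53.4006

Reliability:
- Data range: x ∈ [3.78, 9.40]
- Prediction point: x = 16.45 is 7.05 units above the observed range → this is EXTRAPOLATION, not interpolation

Why that matters here:
- R² describes fit only over the sampled x values; it says nothing about behaviour beyond them
- There are no observations near this x to validate the fitted line there
- The standard error of prediction grows with (x − x̄)², and x = 16.45 is far from x̄ = 5.95

Report the number if required, but flag clearly that it is an extrapolation.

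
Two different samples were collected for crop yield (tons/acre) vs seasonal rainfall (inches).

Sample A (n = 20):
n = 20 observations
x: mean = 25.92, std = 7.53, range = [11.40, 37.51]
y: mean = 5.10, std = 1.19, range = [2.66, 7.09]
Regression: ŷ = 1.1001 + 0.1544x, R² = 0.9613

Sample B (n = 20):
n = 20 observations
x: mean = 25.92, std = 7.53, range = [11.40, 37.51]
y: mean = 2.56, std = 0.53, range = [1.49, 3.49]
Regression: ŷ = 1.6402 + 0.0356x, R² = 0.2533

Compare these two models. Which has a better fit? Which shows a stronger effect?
Model A has the better fit (R² = 0.9613 vs 0.2533). Model A shows the stronger effect (|β₁| = 0.1544 vs 0.0356).

Model Comparison:

Goodness of fit (R²):
- Model A: R² = 0.9613 → 96.13% of variance in crop yield explained
- Model B: R² = 0.2533 → 25.33% of variance in crop yield explained
- 0.9613 > 0.2533 → Model A has the better fit

Effect size (slope magnitude):
- Model A: β₁ = 0.1544 → predicted crop yield rises 0.1544 tons/acre per additional inch of rainfall
- Model B: β₁ = 0.0356 → predicted crop yield rises 0.0356 tons/acre per additional inch of rainfall
- |0.1544| > |0.0356| → Model A shows the stronger marginal effect

Notes:
- R² measures how tightly points cluster around the line; β₁ measures how steep the line is — they answer different questions.
- A steeper slope doesn't make a better model if the scatter around the line is large.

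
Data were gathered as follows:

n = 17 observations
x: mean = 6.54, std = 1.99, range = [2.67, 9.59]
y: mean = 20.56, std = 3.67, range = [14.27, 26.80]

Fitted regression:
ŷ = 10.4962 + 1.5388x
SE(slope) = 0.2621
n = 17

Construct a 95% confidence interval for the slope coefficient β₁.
The 95% CI for β₁ is (0.9802, 2.0974)

Confidence interval for the slope:

The 95% CI for β₁ is: β̂₁ ± t*(α/2, n-2) × SE(β̂₁)

Step 1: Find critical t-value
- Confidence level = 0.95
- Degrees of freedom = n - 2 = 17 - 2 = 15
- t*(α/2, 15) = 2.1314

Step 2: Calculate margin of error
Margin = 2.1314 × 0.2621 = 0.5586

Step 3: Construct interval
CI = 1.5388 ± 0.5586
CI = (0.9802, 2.0974)

Interpretation: each one-unit increase in x is associated with a change in mean y of between 0.9802 and 2.0974, with 95% confidence.
Both endpoints are positive, so the data support a genuinely positive slope at this confidence level.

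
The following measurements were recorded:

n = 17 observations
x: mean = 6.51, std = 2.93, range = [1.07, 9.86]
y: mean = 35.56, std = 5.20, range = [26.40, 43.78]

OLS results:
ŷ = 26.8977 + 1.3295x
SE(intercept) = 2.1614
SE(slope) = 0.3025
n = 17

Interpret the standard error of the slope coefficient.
SE(β̂₁) = 0.3025 is the estimated standard deviation of the slope estimate across repeated samples; relative to β̂₁ = 1.3295 that is 22.8%, a moderately precise estimate.

What SE measures:
- The standard error quantifies the sampling variability of the coefficient estimate
- It is the estimated standard deviation of β̂₁ across hypothetical repeated samples of the same size
- Smaller SE → more precise estimate

Relative precision:
- SE / |β̂₁| = 0.3025 / 1.3295 = 22.8%
- Rule of thumb (under 20%: precise; 20% to under 50%: moderately precise; 50% or more: imprecise) → moderately precise

Link to the t-test: t = β̂₁ / SE(β̂₁) = 1.3295 / 0.3025 = 4.3950, the statistic for H₀: β₁ = 0.

What drives SE(β̂₁): more residual scatter → larger SE; larger n (here n = 17) → smaller SE; wider spread of x values → smaller SE.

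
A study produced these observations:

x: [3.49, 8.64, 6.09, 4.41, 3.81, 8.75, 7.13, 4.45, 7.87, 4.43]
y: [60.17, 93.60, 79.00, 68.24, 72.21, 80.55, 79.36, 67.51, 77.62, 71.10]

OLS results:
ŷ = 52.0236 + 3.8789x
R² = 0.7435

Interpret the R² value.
About 74.35% of the variability in y is accounted for by the regression on x (R² = 0.7435) — a strong linear fit.

The coefficient of determination R² is the fraction of the total variation in y that the fitted line accounts for.

Here R² = 0.7435:
- Explained: 74.35% of the variation in y
- Unexplained (residual): 100% − 74.35% = 25.65%
- Rule of thumb (below 0.3 weak; 0.3 to below 0.7 moderate; 0.7 and above strong) → strong

Calculation: R² = 1 − (SS_res / SS_tot), where SS_res is the sum of squared residuals and SS_tot the total sum of squares.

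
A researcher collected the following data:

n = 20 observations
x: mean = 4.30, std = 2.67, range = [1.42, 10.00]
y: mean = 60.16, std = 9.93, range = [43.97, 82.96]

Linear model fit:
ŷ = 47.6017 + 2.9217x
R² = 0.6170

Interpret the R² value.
The model explains 61.70% of the variance in y (R² = 0.6170), leaving 38.30% unexplained; the fit is moderate.

R² = 1 − SS_res/SS_tot compares the residual scatter to the total scatter of y about its mean.

Here R² = 0.6170:
- Explained: 61.70% of the variation in y
- Unexplained (residual): 100% − 61.70% = 38.30%
- Rule of thumb (below 0.3 weak; 0.3 to below 0.7 moderate; 0.7 and above strong) → moderate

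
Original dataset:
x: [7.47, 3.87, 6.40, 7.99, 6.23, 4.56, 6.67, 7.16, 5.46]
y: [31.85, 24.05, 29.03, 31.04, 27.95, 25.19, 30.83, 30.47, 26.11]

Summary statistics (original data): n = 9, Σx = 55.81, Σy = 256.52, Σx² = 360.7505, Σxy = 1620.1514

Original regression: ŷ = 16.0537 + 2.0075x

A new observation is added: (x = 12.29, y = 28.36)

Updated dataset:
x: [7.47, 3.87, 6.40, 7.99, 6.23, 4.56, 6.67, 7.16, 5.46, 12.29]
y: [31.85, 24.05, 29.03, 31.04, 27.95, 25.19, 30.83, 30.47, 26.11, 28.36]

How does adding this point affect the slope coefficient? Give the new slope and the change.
The slope changes from 2.0075 to 0.5967 (change of -1.4108, or -70.3%).

The new point has HIGH LEVERAGE: x = 12.29 is far from the original mean x̄ = 55.81/9 ≈ 6.20 (original range [3.87, 7.99]).

Step 1: Update the sums with the new point (n goes from 9 to 10)
Σx  = 55.81 + 12.29 = 68.10
Σy  = 256.52 + 28.36 = 284.88
Σx² = 360.7505 + 12.29² = 360.7505 + 151.0441 = 511.7946
Σxy = 1620.1514 + 12.29×28.36 = 1620.1514 + 348.5444 = 1968.6958

Step 2: Recompute the slope with b₁ = (nΣxy − ΣxΣy) / (nΣx² − (Σx)²)
Numerator   = 10×1968.6958 − 68.10×284.88 = 19686.9580 − 19400.3280 = 286.6300
Denominator = 10×511.7946 − 68.10² = 5117.9460 − 4637.6100 = 480.3360
b₁(new) = 286.6300 / 480.3360 = 0.5967

(Same formula on the original sums: (9×1620.1514 − 55.81×256.52) / (9×360.7505 − 55.81²) = 264.9814 / 131.9984 = 2.0075, matching the given fit.)

Step 3: Change in slope
Δβ₁ = 0.5967 − 2.0075 = -1.4108
Relative change = -1.4108 / 2.0075 × 100% = -70.3%
→ the slope decreases when the point is added.

A high-leverage point only changes the slope if it is off the original line; here y = 28.36 is below the original trend, so the slope decreases.
In practice: examine leverage (hᵢ) and Cook's distance rather than deleting it automatically; check such a point for data-entry or measurement error.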